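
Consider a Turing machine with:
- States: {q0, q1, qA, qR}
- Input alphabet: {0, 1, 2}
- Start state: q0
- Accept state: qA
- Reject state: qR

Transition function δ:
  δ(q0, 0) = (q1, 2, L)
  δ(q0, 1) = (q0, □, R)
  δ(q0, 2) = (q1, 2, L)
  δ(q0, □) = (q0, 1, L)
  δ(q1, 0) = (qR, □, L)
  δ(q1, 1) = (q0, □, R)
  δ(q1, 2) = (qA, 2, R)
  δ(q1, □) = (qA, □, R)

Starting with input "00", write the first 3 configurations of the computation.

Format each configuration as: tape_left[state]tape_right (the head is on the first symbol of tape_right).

Transitions applied:
Step 1: δ(q0, 0) = (q1, 2, L)
Step 2: δ(q1, □) = (qA, □, R)

The first 3 configurations are:
[q0]00 ⊢ [q1]□20 ⊢ □[qA]20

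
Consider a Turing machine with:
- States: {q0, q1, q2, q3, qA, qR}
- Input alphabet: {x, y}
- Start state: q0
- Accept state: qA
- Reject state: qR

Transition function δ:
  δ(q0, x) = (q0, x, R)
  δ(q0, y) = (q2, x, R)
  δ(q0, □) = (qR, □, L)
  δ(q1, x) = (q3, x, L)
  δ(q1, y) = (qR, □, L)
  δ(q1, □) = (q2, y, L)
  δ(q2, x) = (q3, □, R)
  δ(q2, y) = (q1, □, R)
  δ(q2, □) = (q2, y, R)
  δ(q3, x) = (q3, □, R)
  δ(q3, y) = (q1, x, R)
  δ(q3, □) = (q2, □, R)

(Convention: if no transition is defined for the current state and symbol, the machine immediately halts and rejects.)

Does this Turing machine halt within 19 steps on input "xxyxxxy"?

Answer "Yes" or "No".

Execution trace:
Initial: [q0]xxyxxxy
Step 1: δ(q0, x) = (q0, x, R) → x[q0]xyxxxy
Step 2: δ(q0, x) = (q0, x, R) → xx[q0]yxxxy
Step 3: δ(q0, y) = (q2, x, R) → xxx[q2]xxxy
Step 4: δ(q2, x) = (q3, □, R) → xxx□[q3]xxy
Step 5: δ(q3, x) = (q3, □, R) → xxx□□[q3]xy
Step 6: δ(q3, x) = (q3, □, R) → xxx□□□[q3]y
Step 7: δ(q3, y) = (q1, x, R) → xxx□□□x[q1]□
Step 8: δ(q1, □) = (q2, y, L) → xxx□□□[q2]xy
Step 9: δ(q2, x) = (q3, □, R) → xxx□□□□[q3]y
Step 10: δ(q3, y) = (q1, x, R) → xxx□□□□x[q1]□
Step 11: δ(q1, □) = (q2, y, L) → xxx□□□□[q2]xy
Step 12: δ(q2, x) = (q3, □, R) → xxx□□□□□[q3]y
Step 13: δ(q3, y) = (q1, x, R) → xxx□□□□□x[q1]□
Step 14: δ(q1, □) = (q2, y, L) → xxx□□□□□[q2]xy
Step 15: δ(q2, x) = (q3, □, R) → xxx□□□□□□[q3]y
Step 16: δ(q3, y) = (q1, x, R) → xxx□□□□□□x[q1]□
Step 17: δ(q1, □) = (q2, y, L) → xxx□□□□□□[q2]xy
Step 18: δ(q2, x) = (q3, □, R) → xxx□□□□□□□[q3]y
Step 19: δ(q3, y) = (q1, x, R) → xxx□□□□□□□x[q1]□

The machine has not reached a halting state after 19 steps.
The machine did not halt within the 19-step bound.

Answer: No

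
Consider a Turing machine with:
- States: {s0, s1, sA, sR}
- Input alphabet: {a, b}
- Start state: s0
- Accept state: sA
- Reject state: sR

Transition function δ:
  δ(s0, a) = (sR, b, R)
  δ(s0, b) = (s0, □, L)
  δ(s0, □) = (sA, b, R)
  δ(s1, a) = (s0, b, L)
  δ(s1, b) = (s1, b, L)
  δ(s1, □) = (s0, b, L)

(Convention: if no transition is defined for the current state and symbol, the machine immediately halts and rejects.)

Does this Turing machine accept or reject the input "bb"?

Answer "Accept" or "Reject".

Execution trace:
Initial: [s0]bb
Step 1: δ(s0, b) = (s0, □, L) → [s0]□□b
Step 2: δ(s0, □) = (sA, b, R) → b[sA]□b

The machine reaches the accept state sA and halts.

Answer: Accept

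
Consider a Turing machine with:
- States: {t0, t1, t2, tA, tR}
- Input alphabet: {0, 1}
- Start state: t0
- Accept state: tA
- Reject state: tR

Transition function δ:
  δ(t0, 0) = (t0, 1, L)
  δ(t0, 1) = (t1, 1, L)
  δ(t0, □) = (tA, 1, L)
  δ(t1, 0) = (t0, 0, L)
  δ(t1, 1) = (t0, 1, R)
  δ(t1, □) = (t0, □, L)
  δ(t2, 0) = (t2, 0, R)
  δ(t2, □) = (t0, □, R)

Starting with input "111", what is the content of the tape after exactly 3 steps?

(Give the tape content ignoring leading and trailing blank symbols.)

Execution trace:
Initial: [t0]111
Step 1: δ(t0, 1) = (t1, 1, L) → [t1]□111
Step 2: δ(t1, □) = (t0, □, L) → [t0]□□111
Step 3: δ(t0, □) = (tA, 1, L) → [tA]□1□111

The machine reaches the accept state tA and halts.

After 3 steps, the tape (ignoring leading/trailing blanks) is: 1□111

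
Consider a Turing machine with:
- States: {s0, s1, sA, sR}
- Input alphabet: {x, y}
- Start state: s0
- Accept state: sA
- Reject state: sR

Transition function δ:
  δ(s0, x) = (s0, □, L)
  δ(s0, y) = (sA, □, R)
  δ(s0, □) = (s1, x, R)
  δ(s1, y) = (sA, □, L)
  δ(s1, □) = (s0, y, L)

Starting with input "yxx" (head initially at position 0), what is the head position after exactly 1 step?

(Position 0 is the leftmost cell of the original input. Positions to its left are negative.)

Execution trace (head position shown):
Step 0: [s0]yxx  (head at position 0)
Step 1: move right → □[sA]xx  (head at position 1)

After 1 step, the head is at position 1.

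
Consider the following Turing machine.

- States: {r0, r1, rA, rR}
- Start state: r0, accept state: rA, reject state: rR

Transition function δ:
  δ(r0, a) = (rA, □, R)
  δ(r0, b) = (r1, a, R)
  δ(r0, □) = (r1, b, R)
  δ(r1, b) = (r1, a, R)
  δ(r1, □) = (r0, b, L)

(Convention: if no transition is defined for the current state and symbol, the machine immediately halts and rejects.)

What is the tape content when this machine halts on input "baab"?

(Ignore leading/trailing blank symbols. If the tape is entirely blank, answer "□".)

Execution trace:
Initial: [r0]baab
Step 1: δ(r0, b) = (r1, a, R) → a[r1]aab

No transition is defined for δ(r1, a). By convention the machine halts and rejects.

Final tape (ignoring leading/trailing blanks): aaab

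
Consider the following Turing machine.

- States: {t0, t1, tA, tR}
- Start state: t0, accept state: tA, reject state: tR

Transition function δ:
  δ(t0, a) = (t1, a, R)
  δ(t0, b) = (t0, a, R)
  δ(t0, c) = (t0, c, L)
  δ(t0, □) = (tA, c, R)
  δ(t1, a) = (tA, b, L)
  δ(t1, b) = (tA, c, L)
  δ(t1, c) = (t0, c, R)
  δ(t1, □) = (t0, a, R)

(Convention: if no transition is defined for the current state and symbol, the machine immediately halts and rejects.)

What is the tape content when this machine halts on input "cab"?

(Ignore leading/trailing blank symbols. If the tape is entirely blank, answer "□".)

Execution trace:
Initial: [t0]cab
Step 1: δ(t0, c) = (t0, c, L) → [t0]□cab
Step 2: δ(t0, □) = (tA, c, R) → c[tA]cab

The machine reaches the accept state tA and halts.

Final tape (ignoring leading/trailing blanks): ccab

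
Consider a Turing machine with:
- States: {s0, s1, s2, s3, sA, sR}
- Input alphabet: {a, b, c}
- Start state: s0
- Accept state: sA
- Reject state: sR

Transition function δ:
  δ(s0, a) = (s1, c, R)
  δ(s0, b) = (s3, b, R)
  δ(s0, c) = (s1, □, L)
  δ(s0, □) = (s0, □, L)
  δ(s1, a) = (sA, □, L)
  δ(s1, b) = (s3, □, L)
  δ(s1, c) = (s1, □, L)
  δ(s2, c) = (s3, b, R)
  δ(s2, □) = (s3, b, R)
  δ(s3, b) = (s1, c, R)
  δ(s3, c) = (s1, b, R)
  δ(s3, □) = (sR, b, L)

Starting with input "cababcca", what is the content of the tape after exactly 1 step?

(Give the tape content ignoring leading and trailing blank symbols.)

Execution trace:
Initial: [s0]cababcca
Step 1: δ(s0, c) = (s1, □, L) → [s1]□□ababcca

No transition is defined for δ(s1, □). By convention the machine halts and rejects.

After 1 step, the tape (ignoring leading/trailing blanks) is: ababcca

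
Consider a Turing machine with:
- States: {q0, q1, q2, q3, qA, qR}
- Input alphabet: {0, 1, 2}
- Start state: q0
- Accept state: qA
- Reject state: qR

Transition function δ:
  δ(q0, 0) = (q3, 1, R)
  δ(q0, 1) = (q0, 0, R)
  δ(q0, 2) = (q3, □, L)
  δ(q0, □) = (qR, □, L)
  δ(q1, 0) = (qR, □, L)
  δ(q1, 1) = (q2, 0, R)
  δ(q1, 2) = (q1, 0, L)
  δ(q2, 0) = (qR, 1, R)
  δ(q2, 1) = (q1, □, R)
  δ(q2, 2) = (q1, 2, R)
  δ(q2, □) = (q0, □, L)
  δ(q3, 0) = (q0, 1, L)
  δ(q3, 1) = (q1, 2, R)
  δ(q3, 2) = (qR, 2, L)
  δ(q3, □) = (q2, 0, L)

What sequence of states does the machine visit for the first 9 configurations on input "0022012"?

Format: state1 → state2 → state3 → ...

Execution trace:
Initial: [q0]0022012
Step 1: δ(q0, 0) = (q3, 1, R) → 1[q3]022012
Step 2: δ(q3, 0) = (q0, 1, L) → [q0]1122012
Step 3: δ(q0, 1) = (q0, 0, R) → 0[q0]122012
Step 4: δ(q0, 1) = (q0, 0, R) → 00[q0]22012
Step 5: δ(q0, 2) = (q3, □, L) → 0[q3]0□2012
Step 6: δ(q3, 0) = (q0, 1, L) → [q0]01□2012
Step 7: δ(q0, 0) = (q3, 1, R) → 1[q3]1□2012
Step 8: δ(q3, 1) = (q1, 2, R) → 12[q1]□2012

No transition is defined for δ(q1, □). By convention the machine halts and rejects.

State sequence: q0 → q3 → q0 → q0 → q0 → q3 → q0 → q3 → q1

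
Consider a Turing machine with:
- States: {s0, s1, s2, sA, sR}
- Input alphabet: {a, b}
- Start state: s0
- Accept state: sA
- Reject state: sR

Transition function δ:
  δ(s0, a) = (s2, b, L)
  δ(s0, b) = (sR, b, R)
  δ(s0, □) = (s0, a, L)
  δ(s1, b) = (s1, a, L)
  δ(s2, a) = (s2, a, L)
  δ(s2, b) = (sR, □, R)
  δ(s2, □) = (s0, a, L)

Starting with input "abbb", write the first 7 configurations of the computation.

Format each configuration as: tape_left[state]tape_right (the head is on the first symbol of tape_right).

Transitions applied:
Step 1: δ(s0, a) = (s2, b, L)
Step 2: δ(s2, □) = (s0, a, L)
Step 3: δ(s0, □) = (s0, a, L)
Step 4: δ(s0, □) = (s0, a, L)
Step 5: δ(s0, □) = (s0, a, L)
Step 6: δ(s0, □) = (s0, a, L)

The first 7 configurations are:
[s0]abbb ⊢ [s2]□bbbb ⊢ [s0]□abbbb ⊢ [s0]□aabbbb ⊢ [s0]□aaabbbb ⊢ [s0]□aaaabbbb ⊢ [s0]□aaaaabbbb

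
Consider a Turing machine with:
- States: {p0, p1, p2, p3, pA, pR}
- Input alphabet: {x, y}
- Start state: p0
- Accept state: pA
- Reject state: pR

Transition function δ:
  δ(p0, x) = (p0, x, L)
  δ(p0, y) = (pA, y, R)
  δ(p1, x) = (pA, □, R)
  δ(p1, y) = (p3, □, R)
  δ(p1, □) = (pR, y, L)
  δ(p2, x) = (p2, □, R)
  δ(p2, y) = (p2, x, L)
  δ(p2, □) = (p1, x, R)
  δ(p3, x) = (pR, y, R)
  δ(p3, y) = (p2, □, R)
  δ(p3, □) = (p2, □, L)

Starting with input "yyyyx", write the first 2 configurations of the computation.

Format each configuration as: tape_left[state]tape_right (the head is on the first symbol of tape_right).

Transitions applied:
Step 1: δ(p0, y) = (pA, y, R)

The first 2 configurations are:
[p0]yyyyx ⊢ y[pA]yyyx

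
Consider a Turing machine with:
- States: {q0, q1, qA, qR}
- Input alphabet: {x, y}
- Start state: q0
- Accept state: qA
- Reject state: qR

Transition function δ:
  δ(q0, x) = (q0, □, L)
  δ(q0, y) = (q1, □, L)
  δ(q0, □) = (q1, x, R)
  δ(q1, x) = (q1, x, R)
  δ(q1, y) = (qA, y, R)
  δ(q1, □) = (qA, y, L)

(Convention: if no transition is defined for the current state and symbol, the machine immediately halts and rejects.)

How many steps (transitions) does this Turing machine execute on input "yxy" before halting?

Execution trace:
Initial: [q0]yxy
Step 1: δ(q0, y) = (q1, □, L) → [q1]□□xy
Step 2: δ(q1, □) = (qA, y, L) → [qA]□y□xy

The machine reaches the accept state qA and halts.

The machine executed 2 steps before halting.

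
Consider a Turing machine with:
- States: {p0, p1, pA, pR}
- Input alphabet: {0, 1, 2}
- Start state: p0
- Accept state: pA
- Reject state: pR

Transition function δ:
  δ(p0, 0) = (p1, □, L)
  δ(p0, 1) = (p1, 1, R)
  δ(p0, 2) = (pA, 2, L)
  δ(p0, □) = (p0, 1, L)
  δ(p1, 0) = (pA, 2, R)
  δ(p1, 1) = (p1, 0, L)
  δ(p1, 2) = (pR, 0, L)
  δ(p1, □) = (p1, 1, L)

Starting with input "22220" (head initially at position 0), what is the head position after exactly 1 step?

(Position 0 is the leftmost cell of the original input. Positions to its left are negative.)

Execution trace (head position shown):
Step 0: [p0]22220  (head at position 0)
Step 1: move left → [pA]□22220  (head at position -1)

After 1 step, the head is at position -1.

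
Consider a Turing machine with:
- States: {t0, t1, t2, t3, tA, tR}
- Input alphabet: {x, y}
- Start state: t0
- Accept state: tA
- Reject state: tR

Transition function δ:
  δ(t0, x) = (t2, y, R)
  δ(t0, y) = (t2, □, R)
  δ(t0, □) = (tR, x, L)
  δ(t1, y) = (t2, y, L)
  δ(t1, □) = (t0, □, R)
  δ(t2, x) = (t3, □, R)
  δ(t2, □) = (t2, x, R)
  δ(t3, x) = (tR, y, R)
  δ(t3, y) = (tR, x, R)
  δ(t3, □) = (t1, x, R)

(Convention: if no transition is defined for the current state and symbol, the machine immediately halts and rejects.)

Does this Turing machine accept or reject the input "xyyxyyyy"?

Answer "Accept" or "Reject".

Execution trace:
Initial: [t0]xyyxyyyy
Step 1: δ(t0, x) = (t2, y, R) → y[t2]yyxyyyy

No transition is defined for δ(t2, y). By convention the machine halts and rejects.

Answer: Reject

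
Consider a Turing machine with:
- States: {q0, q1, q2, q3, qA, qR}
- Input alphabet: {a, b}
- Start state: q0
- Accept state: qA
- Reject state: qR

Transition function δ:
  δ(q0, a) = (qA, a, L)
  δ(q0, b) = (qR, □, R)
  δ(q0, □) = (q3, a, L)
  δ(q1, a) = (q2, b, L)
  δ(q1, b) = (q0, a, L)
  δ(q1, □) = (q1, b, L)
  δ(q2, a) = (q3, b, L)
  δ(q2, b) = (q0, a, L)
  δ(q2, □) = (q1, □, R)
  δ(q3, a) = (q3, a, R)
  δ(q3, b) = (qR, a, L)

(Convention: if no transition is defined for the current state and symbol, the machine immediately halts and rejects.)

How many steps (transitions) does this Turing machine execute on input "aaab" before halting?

Execution trace:
Initial: [q0]aaab
Step 1: δ(q0, a) = (qA, a, L) → [qA]□aaab

The machine reaches the accept state qA and halts.

The machine executed 1 step before halting.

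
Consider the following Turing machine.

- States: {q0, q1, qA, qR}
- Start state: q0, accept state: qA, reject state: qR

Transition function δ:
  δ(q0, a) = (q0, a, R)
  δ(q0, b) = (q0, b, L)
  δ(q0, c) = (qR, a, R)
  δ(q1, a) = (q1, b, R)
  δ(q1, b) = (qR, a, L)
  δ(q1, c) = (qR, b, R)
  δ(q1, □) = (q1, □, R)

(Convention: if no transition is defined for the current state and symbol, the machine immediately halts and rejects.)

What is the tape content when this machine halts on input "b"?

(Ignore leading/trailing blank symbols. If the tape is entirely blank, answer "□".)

Execution trace:
Initial: [q0]b
Step 1: δ(q0, b) = (q0, b, L) → [q0]□b

No transition is defined for δ(q0, □). By convention the machine halts and rejects.

Final tape (ignoring leading/trailing blanks): b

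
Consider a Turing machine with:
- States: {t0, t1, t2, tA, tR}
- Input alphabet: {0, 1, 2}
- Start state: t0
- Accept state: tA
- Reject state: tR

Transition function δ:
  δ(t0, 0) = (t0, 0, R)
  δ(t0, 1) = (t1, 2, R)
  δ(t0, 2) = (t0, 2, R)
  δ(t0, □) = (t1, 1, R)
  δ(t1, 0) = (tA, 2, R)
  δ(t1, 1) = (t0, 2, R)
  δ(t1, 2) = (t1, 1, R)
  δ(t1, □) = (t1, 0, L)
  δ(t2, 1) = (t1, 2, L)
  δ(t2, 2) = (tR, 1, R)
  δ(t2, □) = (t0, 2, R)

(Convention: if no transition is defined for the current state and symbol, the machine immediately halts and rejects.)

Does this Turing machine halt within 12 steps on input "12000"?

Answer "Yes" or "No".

Execution trace:
Initial: [t0]12000
Step 1: δ(t0, 1) = (t1, 2, R) → 2[t1]2000
Step 2: δ(t1, 2) = (t1, 1, R) → 21[t1]000
Step 3: δ(t1, 0) = (tA, 2, R) → 212[tA]00

The machine reaches the accept state tA and halts.
The machine halted after 3 steps (within the 12-step bound).

Answer: Yes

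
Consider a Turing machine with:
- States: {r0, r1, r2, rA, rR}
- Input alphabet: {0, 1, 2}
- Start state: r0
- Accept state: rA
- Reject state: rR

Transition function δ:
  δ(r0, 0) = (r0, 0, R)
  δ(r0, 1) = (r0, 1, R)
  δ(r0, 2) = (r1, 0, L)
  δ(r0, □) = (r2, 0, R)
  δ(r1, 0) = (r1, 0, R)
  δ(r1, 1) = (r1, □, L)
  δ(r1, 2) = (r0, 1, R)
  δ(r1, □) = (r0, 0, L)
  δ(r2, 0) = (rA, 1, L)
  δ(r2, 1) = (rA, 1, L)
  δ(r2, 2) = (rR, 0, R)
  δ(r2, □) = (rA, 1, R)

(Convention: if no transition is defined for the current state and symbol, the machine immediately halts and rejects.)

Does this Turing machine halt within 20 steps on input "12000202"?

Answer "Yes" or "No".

Execution trace:
Initial: [r0]12000202
Step 1: δ(r0, 1) = (r0, 1, R) → 1[r0]2000202
Step 2: δ(r0, 2) = (r1, 0, L) → [r1]10000202
Step 3: δ(r1, 1) = (r1, □, L) → [r1]□□0000202
Step 4: δ(r1, □) = (r0, 0, L) → [r0]□0□0000202
Step 5: δ(r0, □) = (r2, 0, R) → 0[r2]0□0000202
Step 6: δ(r2, 0) = (rA, 1, L) → [rA]01□0000202

The machine reaches the accept state rA and halts.
The machine halted after 6 steps (within the 20-step bound).

Answer: Yes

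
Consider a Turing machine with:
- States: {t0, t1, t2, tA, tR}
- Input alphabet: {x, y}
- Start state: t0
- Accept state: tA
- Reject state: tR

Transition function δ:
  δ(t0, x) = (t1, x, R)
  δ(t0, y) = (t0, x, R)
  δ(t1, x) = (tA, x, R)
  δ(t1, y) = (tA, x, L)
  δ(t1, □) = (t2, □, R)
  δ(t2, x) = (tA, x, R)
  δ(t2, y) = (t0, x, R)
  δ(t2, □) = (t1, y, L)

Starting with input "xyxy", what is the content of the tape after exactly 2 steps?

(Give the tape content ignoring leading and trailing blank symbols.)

Execution trace:
Initial: [t0]xyxy
Step 1: δ(t0, x) = (t1, x, R) → x[t1]yxy
Step 2: δ(t1, y) = (tA, x, L) → [tA]xxxy

The machine reaches the accept state tA and halts.

After 2 steps, the tape (ignoring leading/trailing blanks) is: xxxy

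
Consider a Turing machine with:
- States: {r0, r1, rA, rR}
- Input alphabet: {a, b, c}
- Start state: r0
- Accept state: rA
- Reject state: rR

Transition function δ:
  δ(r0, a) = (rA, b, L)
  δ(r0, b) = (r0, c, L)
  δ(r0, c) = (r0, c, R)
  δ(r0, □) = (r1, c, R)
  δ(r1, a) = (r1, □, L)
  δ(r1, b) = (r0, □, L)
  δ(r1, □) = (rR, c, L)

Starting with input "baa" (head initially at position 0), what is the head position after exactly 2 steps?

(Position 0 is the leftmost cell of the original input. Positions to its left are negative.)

Execution trace (head position shown):
Step 0: [r0]baa  (head at position 0)
Step 1: move left → [r0]□caa  (head at position -1)
Step 2: move right → c[r1]caa  (head at position 0)

After 2 steps, the head is at position 0.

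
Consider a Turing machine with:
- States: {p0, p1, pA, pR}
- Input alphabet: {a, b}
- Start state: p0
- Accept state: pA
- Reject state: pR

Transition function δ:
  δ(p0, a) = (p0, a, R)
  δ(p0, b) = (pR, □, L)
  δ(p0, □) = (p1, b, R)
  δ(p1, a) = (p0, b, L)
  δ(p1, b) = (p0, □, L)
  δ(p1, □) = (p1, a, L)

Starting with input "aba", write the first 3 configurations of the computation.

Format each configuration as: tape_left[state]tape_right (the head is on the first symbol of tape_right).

Transitions applied:
Step 1: δ(p0, a) = (p0, a, R)
Step 2: δ(p0, b) = (pR, □, L)

The first 3 configurations are:
[p0]aba ⊢ a[p0]ba ⊢ [pR]a□a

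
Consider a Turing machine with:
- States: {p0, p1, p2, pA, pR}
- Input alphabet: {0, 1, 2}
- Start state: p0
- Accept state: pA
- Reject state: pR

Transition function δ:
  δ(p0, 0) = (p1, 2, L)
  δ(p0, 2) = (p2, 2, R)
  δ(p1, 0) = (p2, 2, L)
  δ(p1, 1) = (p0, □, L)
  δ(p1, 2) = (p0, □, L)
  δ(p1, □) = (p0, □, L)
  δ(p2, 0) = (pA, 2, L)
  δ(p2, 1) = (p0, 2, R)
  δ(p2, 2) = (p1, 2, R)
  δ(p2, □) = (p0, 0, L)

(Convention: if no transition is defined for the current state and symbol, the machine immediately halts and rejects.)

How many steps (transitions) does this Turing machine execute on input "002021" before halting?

Execution trace:
Initial: [p0]002021
Step 1: δ(p0, 0) = (p1, 2, L) → [p1]□202021
Step 2: δ(p1, □) = (p0, □, L) → [p0]□□202021

No transition is defined for δ(p0, □). By convention the machine halts and rejects.

The machine executed 2 steps before halting.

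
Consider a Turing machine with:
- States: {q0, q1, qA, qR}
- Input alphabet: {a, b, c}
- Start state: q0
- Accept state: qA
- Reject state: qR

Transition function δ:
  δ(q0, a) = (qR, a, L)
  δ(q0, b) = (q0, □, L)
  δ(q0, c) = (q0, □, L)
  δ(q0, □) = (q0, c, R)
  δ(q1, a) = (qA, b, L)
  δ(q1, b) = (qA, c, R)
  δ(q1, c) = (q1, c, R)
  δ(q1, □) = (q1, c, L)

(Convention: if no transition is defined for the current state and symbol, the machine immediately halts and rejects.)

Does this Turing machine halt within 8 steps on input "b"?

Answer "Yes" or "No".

Execution trace:
Initial: [q0]b
Step 1: δ(q0, b) = (q0, □, L) → [q0]□□
Step 2: δ(q0, □) = (q0, c, R) → c[q0]□
Step 3: δ(q0, □) = (q0, c, R) → cc[q0]□
Step 4: δ(q0, □) = (q0, c, R) → ccc[q0]□
Step 5: δ(q0, □) = (q0, c, R) → cccc[q0]□
Step 6: δ(q0, □) = (q0, c, R) → ccccc[q0]□
Step 7: δ(q0, □) = (q0, c, R) → cccccc[q0]□
Step 8: δ(q0, □) = (q0, c, R) → ccccccc[q0]□

The machine has not reached a halting state after 8 steps.
The machine did not halt within the 8-step bound.

Answer: No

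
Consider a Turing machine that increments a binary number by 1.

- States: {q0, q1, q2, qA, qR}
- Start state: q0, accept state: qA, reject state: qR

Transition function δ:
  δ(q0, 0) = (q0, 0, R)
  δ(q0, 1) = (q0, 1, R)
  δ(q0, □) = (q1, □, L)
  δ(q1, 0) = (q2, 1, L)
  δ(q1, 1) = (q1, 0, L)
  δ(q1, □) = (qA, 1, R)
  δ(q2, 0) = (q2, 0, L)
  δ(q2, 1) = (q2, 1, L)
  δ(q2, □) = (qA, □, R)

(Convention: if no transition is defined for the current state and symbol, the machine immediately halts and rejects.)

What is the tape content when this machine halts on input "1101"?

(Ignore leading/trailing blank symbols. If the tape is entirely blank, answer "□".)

Execution trace:
Initial: [q0]1101
Step 1: δ(q0, 1) = (q0, 1, R) → 1[q0]101
Step 2: δ(q0, 1) = (q0, 1, R) → 11[q0]01
Step 3: δ(q0, 0) = (q0, 0, R) → 110[q0]1
Step 4: δ(q0, 1) = (q0, 1, R) → 1101[q0]□
Step 5: δ(q0, □) = (q1, □, L) → 110[q1]1□
Step 6: δ(q1, 1) = (q1, 0, L) → 11[q1]00□
Step 7: δ(q1, 0) = (q2, 1, L) → 1[q2]110□
Step 8: δ(q2, 1) = (q2, 1, L) → [q2]1110□
Step 9: δ(q2, 1) = (q2, 1, L) → [q2]□1110□
Step 10: δ(q2, □) = (qA, □, R) → □[qA]1110□

The machine reaches the accept state qA and halts.

Final tape (ignoring leading/trailing blanks): 1110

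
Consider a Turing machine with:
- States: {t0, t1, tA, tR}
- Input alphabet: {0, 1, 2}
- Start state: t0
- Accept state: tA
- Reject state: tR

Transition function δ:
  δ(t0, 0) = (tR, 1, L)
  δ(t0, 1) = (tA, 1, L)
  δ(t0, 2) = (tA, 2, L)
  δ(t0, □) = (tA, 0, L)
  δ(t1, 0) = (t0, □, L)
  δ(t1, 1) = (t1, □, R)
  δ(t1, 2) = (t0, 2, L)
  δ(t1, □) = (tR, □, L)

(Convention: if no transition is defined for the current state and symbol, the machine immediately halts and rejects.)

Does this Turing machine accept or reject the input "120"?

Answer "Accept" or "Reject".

Execution trace:
Initial: [t0]120
Step 1: δ(t0, 1) = (tA, 1, L) → [tA]□120

The machine reaches the accept state tA and halts.

Answer: Accept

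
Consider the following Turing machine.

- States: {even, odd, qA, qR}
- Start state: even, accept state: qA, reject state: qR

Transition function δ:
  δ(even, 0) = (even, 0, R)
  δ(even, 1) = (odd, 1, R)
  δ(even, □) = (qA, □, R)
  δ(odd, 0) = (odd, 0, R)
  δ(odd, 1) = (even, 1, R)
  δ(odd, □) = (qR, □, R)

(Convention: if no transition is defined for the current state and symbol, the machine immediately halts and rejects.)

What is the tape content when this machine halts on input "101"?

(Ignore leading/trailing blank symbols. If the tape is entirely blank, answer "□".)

Execution trace:
Initial: [even]101
Step 1: δ(even, 1) = (odd, 1, R) → 1[odd]01
Step 2: δ(odd, 0) = (odd, 0, R) → 10[odd]1
Step 3: δ(odd, 1) = (even, 1, R) → 101[even]□
Step 4: δ(even, □) = (qA, □, R) → 101□[qA]□

The machine reaches the accept state qA and halts.

Final tape (ignoring leading/trailing blanks): 101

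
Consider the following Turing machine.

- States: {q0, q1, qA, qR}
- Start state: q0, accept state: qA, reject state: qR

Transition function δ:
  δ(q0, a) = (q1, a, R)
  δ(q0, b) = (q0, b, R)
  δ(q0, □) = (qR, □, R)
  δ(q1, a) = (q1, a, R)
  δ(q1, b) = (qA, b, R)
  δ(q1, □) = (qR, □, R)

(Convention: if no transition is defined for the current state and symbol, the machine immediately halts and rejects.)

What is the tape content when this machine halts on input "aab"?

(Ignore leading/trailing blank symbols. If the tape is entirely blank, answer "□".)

Execution trace:
Initial: [q0]aab
Step 1: δ(q0, a) = (q1, a, R) → a[q1]ab
Step 2: δ(q1, a) = (q1, a, R) → aa[q1]b
Step 3: δ(q1, b) = (qA, b, R) → aab[qA]□

The machine reaches the accept state qA and halts.

Final tape (ignoring leading/trailing blanks): aab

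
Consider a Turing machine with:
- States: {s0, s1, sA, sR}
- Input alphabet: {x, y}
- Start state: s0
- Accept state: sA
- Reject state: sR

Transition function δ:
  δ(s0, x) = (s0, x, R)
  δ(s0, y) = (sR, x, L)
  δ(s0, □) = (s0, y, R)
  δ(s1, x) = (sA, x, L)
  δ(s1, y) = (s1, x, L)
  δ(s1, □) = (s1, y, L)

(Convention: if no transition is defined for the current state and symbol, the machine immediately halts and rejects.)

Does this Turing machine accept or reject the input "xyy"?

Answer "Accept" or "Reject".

Execution trace:
Initial: [s0]xyy
Step 1: δ(s0, x) = (s0, x, R) → x[s0]yy
Step 2: δ(s0, y) = (sR, x, L) → [sR]xxy

The machine reaches the reject state sR and halts.

Answer: Reject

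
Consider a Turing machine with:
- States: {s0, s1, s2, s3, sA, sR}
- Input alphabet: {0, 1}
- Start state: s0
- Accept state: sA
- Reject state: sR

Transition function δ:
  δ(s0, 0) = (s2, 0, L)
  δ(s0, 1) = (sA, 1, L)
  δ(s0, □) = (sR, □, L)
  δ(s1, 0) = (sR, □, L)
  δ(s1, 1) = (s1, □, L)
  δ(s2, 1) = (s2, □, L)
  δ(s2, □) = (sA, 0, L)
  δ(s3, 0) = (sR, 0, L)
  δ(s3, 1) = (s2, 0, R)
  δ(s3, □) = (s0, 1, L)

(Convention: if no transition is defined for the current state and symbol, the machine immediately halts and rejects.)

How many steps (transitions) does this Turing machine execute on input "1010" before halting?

Execution trace:
Initial: [s0]1010
Step 1: δ(s0, 1) = (sA, 1, L) → [sA]□1010

The machine reaches the accept state sA and halts.

The machine executed 1 step before halting.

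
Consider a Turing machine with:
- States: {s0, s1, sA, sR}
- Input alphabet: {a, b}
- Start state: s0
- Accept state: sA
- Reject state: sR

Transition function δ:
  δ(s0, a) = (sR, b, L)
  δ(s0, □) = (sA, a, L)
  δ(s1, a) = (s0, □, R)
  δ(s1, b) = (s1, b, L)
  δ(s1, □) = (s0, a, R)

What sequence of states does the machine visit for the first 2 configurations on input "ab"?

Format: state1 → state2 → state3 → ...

Execution trace:
Initial: [s0]ab
Step 1: δ(s0, a) = (sR, b, L) → [sR]□bb

The machine reaches the reject state sR and halts.

State sequence: s0 → sR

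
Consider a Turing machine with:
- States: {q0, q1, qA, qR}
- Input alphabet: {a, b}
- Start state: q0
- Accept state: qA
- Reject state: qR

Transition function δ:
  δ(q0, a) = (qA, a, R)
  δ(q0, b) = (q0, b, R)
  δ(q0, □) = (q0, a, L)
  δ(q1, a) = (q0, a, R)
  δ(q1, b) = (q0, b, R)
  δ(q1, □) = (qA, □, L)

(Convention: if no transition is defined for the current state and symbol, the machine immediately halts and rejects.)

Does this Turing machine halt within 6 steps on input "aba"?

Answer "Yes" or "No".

Execution trace:
Initial: [q0]aba
Step 1: δ(q0, a) = (qA, a, R) → a[qA]ba

The machine reaches the accept state qA and halts.
The machine halted after 1 step (within the 6-step bound).

Answer: Yes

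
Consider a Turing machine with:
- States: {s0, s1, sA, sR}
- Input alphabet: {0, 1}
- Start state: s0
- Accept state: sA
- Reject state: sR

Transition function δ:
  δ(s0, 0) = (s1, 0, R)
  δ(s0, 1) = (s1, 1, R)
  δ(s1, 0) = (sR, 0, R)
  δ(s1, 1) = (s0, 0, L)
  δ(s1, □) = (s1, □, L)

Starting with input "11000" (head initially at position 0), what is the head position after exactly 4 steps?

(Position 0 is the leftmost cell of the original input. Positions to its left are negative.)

Execution trace (head position shown):
Step 0: [s0]11000  (head at position 0)
Step 1: move right → 1[s1]1000  (head at position 1)
Step 2: move left → [s0]10000  (head at position 0)
Step 3: move right → 1[s1]0000  (head at position 1)
Step 4: move right → 10[sR]000  (head at position 2)

After 4 steps, the head is at position 2.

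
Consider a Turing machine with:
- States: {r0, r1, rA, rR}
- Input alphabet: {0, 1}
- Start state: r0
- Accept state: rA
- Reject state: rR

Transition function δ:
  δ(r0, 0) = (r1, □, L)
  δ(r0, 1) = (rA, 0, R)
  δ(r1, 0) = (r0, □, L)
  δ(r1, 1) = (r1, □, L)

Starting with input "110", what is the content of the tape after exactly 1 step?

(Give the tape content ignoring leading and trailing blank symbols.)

Execution trace:
Initial: [r0]110
Step 1: δ(r0, 1) = (rA, 0, R) → 0[rA]10

The machine reaches the accept state rA and halts.

After 1 step, the tape (ignoring leading/trailing blanks) is: 010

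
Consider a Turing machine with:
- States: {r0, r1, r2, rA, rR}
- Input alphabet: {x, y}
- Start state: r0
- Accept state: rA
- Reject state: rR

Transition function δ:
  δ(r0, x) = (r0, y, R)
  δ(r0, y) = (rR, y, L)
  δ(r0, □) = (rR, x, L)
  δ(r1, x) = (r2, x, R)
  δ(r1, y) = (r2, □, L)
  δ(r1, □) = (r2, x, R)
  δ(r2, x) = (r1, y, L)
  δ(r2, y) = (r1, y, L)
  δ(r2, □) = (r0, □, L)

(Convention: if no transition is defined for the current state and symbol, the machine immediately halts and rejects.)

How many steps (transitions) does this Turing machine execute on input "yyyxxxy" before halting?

Execution trace:
Initial: [r0]yyyxxxy
Step 1: δ(r0, y) = (rR, y, L) → [rR]□yyyxxxy

The machine reaches the reject state rR and halts.

The machine executed 1 step before halting.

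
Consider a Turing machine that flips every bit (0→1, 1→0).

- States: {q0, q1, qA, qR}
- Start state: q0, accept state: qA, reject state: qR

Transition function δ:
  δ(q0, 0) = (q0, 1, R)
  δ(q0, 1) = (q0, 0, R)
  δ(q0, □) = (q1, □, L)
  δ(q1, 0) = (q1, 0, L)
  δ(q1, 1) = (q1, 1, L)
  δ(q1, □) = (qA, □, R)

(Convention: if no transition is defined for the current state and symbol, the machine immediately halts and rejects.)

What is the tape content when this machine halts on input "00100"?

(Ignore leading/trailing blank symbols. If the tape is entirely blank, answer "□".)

Execution trace:
Initial: [q0]00100
Step 1: δ(q0, 0) = (q0, 1, R) → 1[q0]0100
Step 2: δ(q0, 0) = (q0, 1, R) → 11[q0]100
Step 3: δ(q0, 1) = (q0, 0, R) → 110[q0]00
Step 4: δ(q0, 0) = (q0, 1, R) → 1101[q0]0
Step 5: δ(q0, 0) = (q0, 1, R) → 11011[q0]□
Step 6: δ(q0, □) = (q1, □, L) → 1101[q1]1□
Step 7: δ(q1, 1) = (q1, 1, L) → 110[q1]11□
Step 8: δ(q1, 1) = (q1, 1, L) → 11[q1]011□
Step 9: δ(q1, 0) = (q1, 0, L) → 1[q1]1011□
Step 10: δ(q1, 1) = (q1, 1, L) → [q1]11011□
Step 11: δ(q1, 1) = (q1, 1, L) → [q1]□11011□
Step 12: δ(q1, □) = (qA, □, R) → □[qA]11011□

The machine reaches the accept state qA and halts.

Final tape (ignoring leading/trailing blanks): 11011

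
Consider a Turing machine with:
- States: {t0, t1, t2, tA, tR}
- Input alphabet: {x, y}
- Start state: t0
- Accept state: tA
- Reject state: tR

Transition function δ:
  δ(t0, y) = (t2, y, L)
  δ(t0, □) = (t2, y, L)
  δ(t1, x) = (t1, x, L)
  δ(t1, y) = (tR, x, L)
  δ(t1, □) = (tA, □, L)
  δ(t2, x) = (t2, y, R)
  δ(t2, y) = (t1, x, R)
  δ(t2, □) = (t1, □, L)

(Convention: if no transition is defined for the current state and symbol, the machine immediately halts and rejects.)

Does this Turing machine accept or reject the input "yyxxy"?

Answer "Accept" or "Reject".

Execution trace:
Initial: [t0]yyxxy
Step 1: δ(t0, y) = (t2, y, L) → [t2]□yyxxy
Step 2: δ(t2, □) = (t1, □, L) → [t1]□□yyxxy
Step 3: δ(t1, □) = (tA, □, L) → [tA]□□□yyxxy

The machine reaches the accept state tA and halts.

Answer: Accept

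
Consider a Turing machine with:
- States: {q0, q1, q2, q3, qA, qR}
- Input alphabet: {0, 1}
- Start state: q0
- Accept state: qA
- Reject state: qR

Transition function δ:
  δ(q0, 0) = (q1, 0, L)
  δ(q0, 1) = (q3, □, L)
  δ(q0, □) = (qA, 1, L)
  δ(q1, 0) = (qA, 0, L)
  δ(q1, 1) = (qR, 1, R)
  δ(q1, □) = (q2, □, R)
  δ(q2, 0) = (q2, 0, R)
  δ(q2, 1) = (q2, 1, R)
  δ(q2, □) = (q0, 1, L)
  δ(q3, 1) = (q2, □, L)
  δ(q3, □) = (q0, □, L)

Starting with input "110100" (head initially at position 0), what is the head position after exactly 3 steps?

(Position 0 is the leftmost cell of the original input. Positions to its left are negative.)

Execution trace (head position shown):
Step 0: [q0]110100  (head at position 0)
Step 1: move left → [q3]□□10100  (head at position -1)
Step 2: move left → [q0]□□□10100  (head at position -2)
Step 3: move left → [qA]□1□□10100  (head at position -3)

After 3 steps, the head is at position -3.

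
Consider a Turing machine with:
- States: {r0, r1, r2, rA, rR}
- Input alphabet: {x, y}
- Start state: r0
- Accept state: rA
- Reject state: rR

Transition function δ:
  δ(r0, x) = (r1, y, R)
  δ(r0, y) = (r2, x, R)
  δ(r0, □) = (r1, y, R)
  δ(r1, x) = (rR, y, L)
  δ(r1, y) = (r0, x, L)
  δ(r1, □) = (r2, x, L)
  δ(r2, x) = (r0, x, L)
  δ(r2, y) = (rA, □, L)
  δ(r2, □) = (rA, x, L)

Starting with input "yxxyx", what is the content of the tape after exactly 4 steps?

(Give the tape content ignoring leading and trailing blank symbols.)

Execution trace:
Initial: [r0]yxxyx
Step 1: δ(r0, y) = (r2, x, R) → x[r2]xxyx
Step 2: δ(r2, x) = (r0, x, L) → [r0]xxxyx
Step 3: δ(r0, x) = (r1, y, R) → y[r1]xxyx
Step 4: δ(r1, x) = (rR, y, L) → [rR]yyxyx

The machine reaches the reject state rR and halts.

After 4 steps, the tape (ignoring leading/trailing blanks) is: yyxyx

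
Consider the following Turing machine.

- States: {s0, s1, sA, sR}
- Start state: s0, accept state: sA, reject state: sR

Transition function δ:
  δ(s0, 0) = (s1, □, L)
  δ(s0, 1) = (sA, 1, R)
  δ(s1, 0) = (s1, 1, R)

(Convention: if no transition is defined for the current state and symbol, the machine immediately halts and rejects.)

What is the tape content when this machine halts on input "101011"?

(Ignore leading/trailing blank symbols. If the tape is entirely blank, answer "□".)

Execution trace:
Initial: [s0]101011
Step 1: δ(s0, 1) = (sA, 1, R) → 1[sA]01011

The machine reaches the accept state sA and halts.

Final tape (ignoring leading/trailing blanks): 101011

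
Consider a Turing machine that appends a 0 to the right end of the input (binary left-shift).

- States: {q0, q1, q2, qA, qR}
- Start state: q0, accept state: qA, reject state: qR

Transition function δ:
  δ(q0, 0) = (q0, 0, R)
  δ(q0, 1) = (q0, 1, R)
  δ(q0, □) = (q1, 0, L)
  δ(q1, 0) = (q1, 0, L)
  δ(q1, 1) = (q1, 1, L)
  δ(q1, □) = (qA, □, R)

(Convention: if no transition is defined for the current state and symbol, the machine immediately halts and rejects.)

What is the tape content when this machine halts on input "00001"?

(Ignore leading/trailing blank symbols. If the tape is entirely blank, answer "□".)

Execution trace:
Initial: [q0]00001
Step 1: δ(q0, 0) = (q0, 0, R) → 0[q0]0001
Step 2: δ(q0, 0) = (q0, 0, R) → 00[q0]001
Step 3: δ(q0, 0) = (q0, 0, R) → 000[q0]01
Step 4: δ(q0, 0) = (q0, 0, R) → 0000[q0]1
Step 5: δ(q0, 1) = (q0, 1, R) → 00001[q0]□
Step 6: δ(q0, □) = (q1, 0, L) → 0000[q1]10
Step 7: δ(q1, 1) = (q1, 1, L) → 000[q1]010
Step 8: δ(q1, 0) = (q1, 0, L) → 00[q1]0010
Step 9: δ(q1, 0) = (q1, 0, L) → 0[q1]00010
Step 10: δ(q1, 0) = (q1, 0, L) → [q1]000010
Step 11: δ(q1, 0) = (q1, 0, L) → [q1]□000010
Step 12: δ(q1, □) = (qA, □, R) → □[qA]000010

The machine reaches the accept state qA and halts.

Final tape (ignoring leading/trailing blanks): 000010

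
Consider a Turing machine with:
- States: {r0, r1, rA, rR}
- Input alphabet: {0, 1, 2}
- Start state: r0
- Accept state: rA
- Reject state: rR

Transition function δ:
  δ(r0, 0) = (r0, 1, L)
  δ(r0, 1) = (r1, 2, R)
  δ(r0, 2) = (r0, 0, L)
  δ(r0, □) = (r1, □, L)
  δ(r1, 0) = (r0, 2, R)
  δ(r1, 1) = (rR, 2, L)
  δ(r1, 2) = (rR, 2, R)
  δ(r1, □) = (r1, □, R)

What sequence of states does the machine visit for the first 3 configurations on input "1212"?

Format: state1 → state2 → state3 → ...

Execution trace:
Initial: [r0]1212
Step 1: δ(r0, 1) = (r1, 2, R) → 2[r1]212
Step 2: δ(r1, 2) = (rR, 2, R) → 22[rR]12

The machine reaches the reject state rR and halts.

State sequence: r0 → r1 → rR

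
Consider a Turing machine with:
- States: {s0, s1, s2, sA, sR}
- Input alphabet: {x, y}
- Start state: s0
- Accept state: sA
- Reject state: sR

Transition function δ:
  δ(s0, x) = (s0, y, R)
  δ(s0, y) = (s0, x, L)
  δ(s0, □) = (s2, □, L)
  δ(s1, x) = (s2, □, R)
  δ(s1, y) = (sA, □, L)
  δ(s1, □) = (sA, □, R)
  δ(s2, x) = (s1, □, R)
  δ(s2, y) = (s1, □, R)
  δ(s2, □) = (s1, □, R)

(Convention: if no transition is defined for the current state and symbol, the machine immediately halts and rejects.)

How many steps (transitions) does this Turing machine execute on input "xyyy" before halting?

Execution trace:
Initial: [s0]xyyy
Step 1: δ(s0, x) = (s0, y, R) → y[s0]yyy
Step 2: δ(s0, y) = (s0, x, L) → [s0]yxyy
Step 3: δ(s0, y) = (s0, x, L) → [s0]□xxyy
Step 4: δ(s0, □) = (s2, □, L) → [s2]□□xxyy
Step 5: δ(s2, □) = (s1, □, R) → □[s1]□xxyy
Step 6: δ(s1, □) = (sA, □, R) → □□[sA]xxyy

The machine reaches the accept state sA and halts.

The machine executed 6 steps before halting.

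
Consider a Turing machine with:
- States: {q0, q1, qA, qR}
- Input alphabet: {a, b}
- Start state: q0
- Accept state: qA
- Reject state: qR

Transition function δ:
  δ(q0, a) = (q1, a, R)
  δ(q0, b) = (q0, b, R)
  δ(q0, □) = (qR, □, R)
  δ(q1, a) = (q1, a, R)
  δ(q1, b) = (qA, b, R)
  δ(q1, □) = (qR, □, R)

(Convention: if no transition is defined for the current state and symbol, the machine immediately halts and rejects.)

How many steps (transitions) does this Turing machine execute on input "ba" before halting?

Execution trace:
Initial: [q0]ba
Step 1: δ(q0, b) = (q0, b, R) → b[q0]a
Step 2: δ(q0, a) = (q1, a, R) → ba[q1]□
Step 3: δ(q1, □) = (qR, □, R) → ba□[qR]□

The machine reaches the reject state qR and halts.

The machine executed 3 steps before halting.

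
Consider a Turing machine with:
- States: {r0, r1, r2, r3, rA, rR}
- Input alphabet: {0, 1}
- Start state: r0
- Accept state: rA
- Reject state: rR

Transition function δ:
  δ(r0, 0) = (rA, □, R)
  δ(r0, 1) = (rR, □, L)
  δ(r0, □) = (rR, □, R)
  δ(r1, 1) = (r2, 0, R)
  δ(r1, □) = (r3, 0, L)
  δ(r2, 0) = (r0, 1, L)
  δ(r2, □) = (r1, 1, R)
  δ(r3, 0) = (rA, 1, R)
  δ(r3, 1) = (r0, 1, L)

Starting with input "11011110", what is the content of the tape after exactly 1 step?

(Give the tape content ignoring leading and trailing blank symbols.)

Execution trace:
Initial: [r0]11011110
Step 1: δ(r0, 1) = (rR, □, L) → [rR]□□1011110

The machine reaches the reject state rR and halts.

After 1 step, the tape (ignoring leading/trailing blanks) is: 1011110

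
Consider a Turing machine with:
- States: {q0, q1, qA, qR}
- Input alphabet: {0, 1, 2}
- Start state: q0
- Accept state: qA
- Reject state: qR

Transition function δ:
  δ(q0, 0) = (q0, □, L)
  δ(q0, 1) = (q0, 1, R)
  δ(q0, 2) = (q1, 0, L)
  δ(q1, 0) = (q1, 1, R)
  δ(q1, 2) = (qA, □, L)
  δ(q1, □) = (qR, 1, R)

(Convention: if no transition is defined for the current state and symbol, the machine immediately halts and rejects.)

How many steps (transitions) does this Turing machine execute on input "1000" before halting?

Execution trace:
Initial: [q0]1000
Step 1: δ(q0, 1) = (q0, 1, R) → 1[q0]000
Step 2: δ(q0, 0) = (q0, □, L) → [q0]1□00
Step 3: δ(q0, 1) = (q0, 1, R) → 1[q0]□00

No transition is defined for δ(q0, □). By convention the machine halts and rejects.

The machine executed 3 steps before halting.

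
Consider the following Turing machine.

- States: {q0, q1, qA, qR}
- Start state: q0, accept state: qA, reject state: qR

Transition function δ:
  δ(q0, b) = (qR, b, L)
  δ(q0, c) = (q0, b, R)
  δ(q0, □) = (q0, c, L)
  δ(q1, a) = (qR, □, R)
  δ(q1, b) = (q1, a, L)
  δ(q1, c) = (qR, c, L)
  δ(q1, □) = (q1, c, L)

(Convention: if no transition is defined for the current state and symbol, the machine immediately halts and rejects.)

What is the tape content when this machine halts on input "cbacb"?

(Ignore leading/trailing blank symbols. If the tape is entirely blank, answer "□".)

Execution trace:
Initial: [q0]cbacb
Step 1: δ(q0, c) = (q0, b, R) → b[q0]bacb
Step 2: δ(q0, b) = (qR, b, L) → [qR]bbacb

The machine reaches the reject state qR and halts.

Final tape (ignoring leading/trailing blanks): bbacb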